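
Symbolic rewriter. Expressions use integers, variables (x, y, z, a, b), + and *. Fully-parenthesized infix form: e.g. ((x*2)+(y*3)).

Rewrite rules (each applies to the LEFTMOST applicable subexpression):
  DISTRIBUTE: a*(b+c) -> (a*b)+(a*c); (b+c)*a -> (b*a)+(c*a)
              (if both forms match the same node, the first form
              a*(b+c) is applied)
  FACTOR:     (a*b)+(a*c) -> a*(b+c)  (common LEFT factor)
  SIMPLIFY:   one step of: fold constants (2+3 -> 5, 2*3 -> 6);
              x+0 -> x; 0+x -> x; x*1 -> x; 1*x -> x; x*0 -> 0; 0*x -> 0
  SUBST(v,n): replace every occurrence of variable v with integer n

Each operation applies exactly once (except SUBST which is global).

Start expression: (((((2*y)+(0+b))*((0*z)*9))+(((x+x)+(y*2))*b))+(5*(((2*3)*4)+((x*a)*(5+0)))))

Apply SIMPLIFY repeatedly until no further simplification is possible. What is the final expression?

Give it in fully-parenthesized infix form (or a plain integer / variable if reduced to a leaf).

Start: (((((2*y)+(0+b))*((0*z)*9))+(((x+x)+(y*2))*b))+(5*(((2*3)*4)+((x*a)*(5+0)))))
Step 1: at LLLR: (0+b) -> b; overall: (((((2*y)+(0+b))*((0*z)*9))+(((x+x)+(y*2))*b))+(5*(((2*3)*4)+((x*a)*(5+0))))) -> (((((2*y)+b)*((0*z)*9))+(((x+x)+(y*2))*b))+(5*(((2*3)*4)+((x*a)*(5+0)))))
Step 2: at LLRL: (0*z) -> 0; overall: (((((2*y)+b)*((0*z)*9))+(((x+x)+(y*2))*b))+(5*(((2*3)*4)+((x*a)*(5+0))))) -> (((((2*y)+b)*(0*9))+(((x+x)+(y*2))*b))+(5*(((2*3)*4)+((x*a)*(5+0)))))
Step 3: at LLR: (0*9) -> 0; overall: (((((2*y)+b)*(0*9))+(((x+x)+(y*2))*b))+(5*(((2*3)*4)+((x*a)*(5+0))))) -> (((((2*y)+b)*0)+(((x+x)+(y*2))*b))+(5*(((2*3)*4)+((x*a)*(5+0)))))
Step 4: at LL: (((2*y)+b)*0) -> 0; overall: (((((2*y)+b)*0)+(((x+x)+(y*2))*b))+(5*(((2*3)*4)+((x*a)*(5+0))))) -> ((0+(((x+x)+(y*2))*b))+(5*(((2*3)*4)+((x*a)*(5+0)))))
Step 5: at L: (0+(((x+x)+(y*2))*b)) -> (((x+x)+(y*2))*b); overall: ((0+(((x+x)+(y*2))*b))+(5*(((2*3)*4)+((x*a)*(5+0))))) -> ((((x+x)+(y*2))*b)+(5*(((2*3)*4)+((x*a)*(5+0)))))
Step 6: at RRLL: (2*3) -> 6; overall: ((((x+x)+(y*2))*b)+(5*(((2*3)*4)+((x*a)*(5+0))))) -> ((((x+x)+(y*2))*b)+(5*((6*4)+((x*a)*(5+0)))))
Step 7: at RRL: (6*4) -> 24; overall: ((((x+x)+(y*2))*b)+(5*((6*4)+((x*a)*(5+0))))) -> ((((x+x)+(y*2))*b)+(5*(24+((x*a)*(5+0)))))
Step 8: at RRRR: (5+0) -> 5; overall: ((((x+x)+(y*2))*b)+(5*(24+((x*a)*(5+0))))) -> ((((x+x)+(y*2))*b)+(5*(24+((x*a)*5))))
Fixed point: ((((x+x)+(y*2))*b)+(5*(24+((x*a)*5))))

Answer: ((((x+x)+(y*2))*b)+(5*(24+((x*a)*5))))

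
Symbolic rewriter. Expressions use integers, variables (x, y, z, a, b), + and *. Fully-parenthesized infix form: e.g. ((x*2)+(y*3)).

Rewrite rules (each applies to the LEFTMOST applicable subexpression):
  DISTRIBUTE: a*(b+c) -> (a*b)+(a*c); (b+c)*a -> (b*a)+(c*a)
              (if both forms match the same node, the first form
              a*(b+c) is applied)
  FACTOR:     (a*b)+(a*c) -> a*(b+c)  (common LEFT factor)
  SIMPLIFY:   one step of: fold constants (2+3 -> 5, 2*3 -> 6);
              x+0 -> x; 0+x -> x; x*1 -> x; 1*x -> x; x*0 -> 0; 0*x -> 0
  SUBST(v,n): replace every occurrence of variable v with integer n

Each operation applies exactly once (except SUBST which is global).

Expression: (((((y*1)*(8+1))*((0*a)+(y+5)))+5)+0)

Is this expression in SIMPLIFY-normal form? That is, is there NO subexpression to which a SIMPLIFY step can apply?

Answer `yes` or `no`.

Expression: (((((y*1)*(8+1))*((0*a)+(y+5)))+5)+0)
Scanning for simplifiable subexpressions (pre-order)...
  at root: (((((y*1)*(8+1))*((0*a)+(y+5)))+5)+0) (SIMPLIFIABLE)
  at L: ((((y*1)*(8+1))*((0*a)+(y+5)))+5) (not simplifiable)
  at LL: (((y*1)*(8+1))*((0*a)+(y+5))) (not simplifiable)
  at LLL: ((y*1)*(8+1)) (not simplifiable)
  at LLLL: (y*1) (SIMPLIFIABLE)
  at LLLR: (8+1) (SIMPLIFIABLE)
  at LLR: ((0*a)+(y+5)) (not simplifiable)
  at LLRL: (0*a) (SIMPLIFIABLE)
  at LLRR: (y+5) (not simplifiable)
Found simplifiable subexpr at path root: (((((y*1)*(8+1))*((0*a)+(y+5)))+5)+0)
One SIMPLIFY step would give: ((((y*1)*(8+1))*((0*a)+(y+5)))+5)
-> NOT in normal form.

Answer: no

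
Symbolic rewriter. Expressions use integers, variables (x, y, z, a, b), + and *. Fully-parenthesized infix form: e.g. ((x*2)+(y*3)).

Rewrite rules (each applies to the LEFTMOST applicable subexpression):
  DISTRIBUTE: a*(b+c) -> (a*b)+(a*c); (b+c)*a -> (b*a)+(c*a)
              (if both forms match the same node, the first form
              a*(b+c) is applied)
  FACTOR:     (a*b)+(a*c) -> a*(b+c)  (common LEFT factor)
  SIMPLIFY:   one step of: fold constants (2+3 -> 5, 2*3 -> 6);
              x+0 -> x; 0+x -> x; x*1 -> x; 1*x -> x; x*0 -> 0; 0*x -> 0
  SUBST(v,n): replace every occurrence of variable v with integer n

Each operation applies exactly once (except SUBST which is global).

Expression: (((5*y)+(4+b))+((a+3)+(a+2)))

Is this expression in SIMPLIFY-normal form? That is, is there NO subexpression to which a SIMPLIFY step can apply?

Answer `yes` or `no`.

Answer: yes

Derivation:
Expression: (((5*y)+(4+b))+((a+3)+(a+2)))
Scanning for simplifiable subexpressions (pre-order)...
  at root: (((5*y)+(4+b))+((a+3)+(a+2))) (not simplifiable)
  at L: ((5*y)+(4+b)) (not simplifiable)
  at LL: (5*y) (not simplifiable)
  at LR: (4+b) (not simplifiable)
  at R: ((a+3)+(a+2)) (not simplifiable)
  at RL: (a+3) (not simplifiable)
  at RR: (a+2) (not simplifiable)
Result: no simplifiable subexpression found -> normal form.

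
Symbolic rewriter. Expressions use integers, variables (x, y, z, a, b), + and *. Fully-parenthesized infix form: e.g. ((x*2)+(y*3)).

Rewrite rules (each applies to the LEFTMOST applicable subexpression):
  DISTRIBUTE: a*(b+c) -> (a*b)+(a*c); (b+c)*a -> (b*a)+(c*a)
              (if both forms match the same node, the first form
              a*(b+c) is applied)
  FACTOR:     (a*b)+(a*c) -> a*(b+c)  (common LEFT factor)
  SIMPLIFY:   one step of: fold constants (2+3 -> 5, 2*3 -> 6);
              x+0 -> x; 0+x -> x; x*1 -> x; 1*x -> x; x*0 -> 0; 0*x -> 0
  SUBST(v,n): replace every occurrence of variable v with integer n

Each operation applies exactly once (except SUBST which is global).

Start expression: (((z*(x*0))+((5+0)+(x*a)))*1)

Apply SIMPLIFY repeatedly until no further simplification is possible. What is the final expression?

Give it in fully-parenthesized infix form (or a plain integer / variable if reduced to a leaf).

Answer: (5+(x*a))

Derivation:
Start: (((z*(x*0))+((5+0)+(x*a)))*1)
Step 1: at root: (((z*(x*0))+((5+0)+(x*a)))*1) -> ((z*(x*0))+((5+0)+(x*a))); overall: (((z*(x*0))+((5+0)+(x*a)))*1) -> ((z*(x*0))+((5+0)+(x*a)))
Step 2: at LR: (x*0) -> 0; overall: ((z*(x*0))+((5+0)+(x*a))) -> ((z*0)+((5+0)+(x*a)))
Step 3: at L: (z*0) -> 0; overall: ((z*0)+((5+0)+(x*a))) -> (0+((5+0)+(x*a)))
Step 4: at root: (0+((5+0)+(x*a))) -> ((5+0)+(x*a)); overall: (0+((5+0)+(x*a))) -> ((5+0)+(x*a))
Step 5: at L: (5+0) -> 5; overall: ((5+0)+(x*a)) -> (5+(x*a))
Fixed point: (5+(x*a))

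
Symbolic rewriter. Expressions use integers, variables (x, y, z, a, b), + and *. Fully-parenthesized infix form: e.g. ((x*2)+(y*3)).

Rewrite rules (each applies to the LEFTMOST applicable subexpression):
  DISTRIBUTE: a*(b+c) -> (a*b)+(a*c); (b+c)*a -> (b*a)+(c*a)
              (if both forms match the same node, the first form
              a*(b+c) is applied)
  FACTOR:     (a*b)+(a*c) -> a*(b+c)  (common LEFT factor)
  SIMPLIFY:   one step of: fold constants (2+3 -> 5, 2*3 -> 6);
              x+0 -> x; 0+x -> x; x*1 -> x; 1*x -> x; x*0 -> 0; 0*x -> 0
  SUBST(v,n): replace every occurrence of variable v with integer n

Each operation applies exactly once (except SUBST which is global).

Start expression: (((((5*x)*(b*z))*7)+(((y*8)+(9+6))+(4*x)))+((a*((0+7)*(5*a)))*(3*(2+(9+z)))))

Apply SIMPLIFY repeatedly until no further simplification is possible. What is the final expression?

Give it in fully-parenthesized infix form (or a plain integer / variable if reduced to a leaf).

Start: (((((5*x)*(b*z))*7)+(((y*8)+(9+6))+(4*x)))+((a*((0+7)*(5*a)))*(3*(2+(9+z)))))
Step 1: at LRLR: (9+6) -> 15; overall: (((((5*x)*(b*z))*7)+(((y*8)+(9+6))+(4*x)))+((a*((0+7)*(5*a)))*(3*(2+(9+z))))) -> (((((5*x)*(b*z))*7)+(((y*8)+15)+(4*x)))+((a*((0+7)*(5*a)))*(3*(2+(9+z)))))
Step 2: at RLRL: (0+7) -> 7; overall: (((((5*x)*(b*z))*7)+(((y*8)+15)+(4*x)))+((a*((0+7)*(5*a)))*(3*(2+(9+z))))) -> (((((5*x)*(b*z))*7)+(((y*8)+15)+(4*x)))+((a*(7*(5*a)))*(3*(2+(9+z)))))
Fixed point: (((((5*x)*(b*z))*7)+(((y*8)+15)+(4*x)))+((a*(7*(5*a)))*(3*(2+(9+z)))))

Answer: (((((5*x)*(b*z))*7)+(((y*8)+15)+(4*x)))+((a*(7*(5*a)))*(3*(2+(9+z)))))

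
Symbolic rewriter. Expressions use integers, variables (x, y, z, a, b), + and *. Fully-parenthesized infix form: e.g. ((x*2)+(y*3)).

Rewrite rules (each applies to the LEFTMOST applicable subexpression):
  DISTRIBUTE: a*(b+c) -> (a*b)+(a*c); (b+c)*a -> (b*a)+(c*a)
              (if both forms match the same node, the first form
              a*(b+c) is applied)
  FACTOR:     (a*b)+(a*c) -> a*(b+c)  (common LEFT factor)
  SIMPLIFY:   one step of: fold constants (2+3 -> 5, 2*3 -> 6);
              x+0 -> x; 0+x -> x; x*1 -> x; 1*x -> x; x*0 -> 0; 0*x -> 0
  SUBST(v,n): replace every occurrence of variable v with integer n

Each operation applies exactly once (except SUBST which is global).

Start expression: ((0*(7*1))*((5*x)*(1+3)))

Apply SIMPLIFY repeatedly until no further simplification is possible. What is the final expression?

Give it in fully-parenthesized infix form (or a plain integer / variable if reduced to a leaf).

Answer: 0

Derivation:
Start: ((0*(7*1))*((5*x)*(1+3)))
Step 1: at L: (0*(7*1)) -> 0; overall: ((0*(7*1))*((5*x)*(1+3))) -> (0*((5*x)*(1+3)))
Step 2: at root: (0*((5*x)*(1+3))) -> 0; overall: (0*((5*x)*(1+3))) -> 0
Fixed point: 0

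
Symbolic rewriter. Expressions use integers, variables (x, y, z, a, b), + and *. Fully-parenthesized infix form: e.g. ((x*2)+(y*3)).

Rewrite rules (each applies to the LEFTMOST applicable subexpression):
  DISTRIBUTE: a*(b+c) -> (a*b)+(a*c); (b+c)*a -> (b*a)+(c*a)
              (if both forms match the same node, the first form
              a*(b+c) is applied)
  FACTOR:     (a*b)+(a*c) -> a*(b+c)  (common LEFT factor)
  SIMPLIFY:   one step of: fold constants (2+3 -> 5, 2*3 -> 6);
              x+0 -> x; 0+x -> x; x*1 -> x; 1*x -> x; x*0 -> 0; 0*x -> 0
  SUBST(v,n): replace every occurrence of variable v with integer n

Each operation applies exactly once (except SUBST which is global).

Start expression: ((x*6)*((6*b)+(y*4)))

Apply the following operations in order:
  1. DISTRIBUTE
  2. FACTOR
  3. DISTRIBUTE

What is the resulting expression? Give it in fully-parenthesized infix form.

Start: ((x*6)*((6*b)+(y*4)))
Apply DISTRIBUTE at root (target: ((x*6)*((6*b)+(y*4)))): ((x*6)*((6*b)+(y*4))) -> (((x*6)*(6*b))+((x*6)*(y*4)))
Apply FACTOR at root (target: (((x*6)*(6*b))+((x*6)*(y*4)))): (((x*6)*(6*b))+((x*6)*(y*4))) -> ((x*6)*((6*b)+(y*4)))
Apply DISTRIBUTE at root (target: ((x*6)*((6*b)+(y*4)))): ((x*6)*((6*b)+(y*4))) -> (((x*6)*(6*b))+((x*6)*(y*4)))

Answer: (((x*6)*(6*b))+((x*6)*(y*4)))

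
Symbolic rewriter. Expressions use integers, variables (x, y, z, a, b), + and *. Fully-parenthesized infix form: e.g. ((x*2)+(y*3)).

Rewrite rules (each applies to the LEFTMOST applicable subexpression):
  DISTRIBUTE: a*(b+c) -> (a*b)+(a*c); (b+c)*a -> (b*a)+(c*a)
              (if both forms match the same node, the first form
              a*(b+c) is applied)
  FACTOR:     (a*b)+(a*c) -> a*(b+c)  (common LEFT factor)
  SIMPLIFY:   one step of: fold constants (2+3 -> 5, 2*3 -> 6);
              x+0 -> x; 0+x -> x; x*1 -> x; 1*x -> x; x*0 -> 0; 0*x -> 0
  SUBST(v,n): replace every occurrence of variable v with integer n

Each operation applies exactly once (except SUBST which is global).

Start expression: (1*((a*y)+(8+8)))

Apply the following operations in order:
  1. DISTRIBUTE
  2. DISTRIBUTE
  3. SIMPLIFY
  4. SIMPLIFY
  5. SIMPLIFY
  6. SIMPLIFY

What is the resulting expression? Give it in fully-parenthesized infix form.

Start: (1*((a*y)+(8+8)))
Apply DISTRIBUTE at root (target: (1*((a*y)+(8+8)))): (1*((a*y)+(8+8))) -> ((1*(a*y))+(1*(8+8)))
Apply DISTRIBUTE at R (target: (1*(8+8))): ((1*(a*y))+(1*(8+8))) -> ((1*(a*y))+((1*8)+(1*8)))
Apply SIMPLIFY at L (target: (1*(a*y))): ((1*(a*y))+((1*8)+(1*8))) -> ((a*y)+((1*8)+(1*8)))
Apply SIMPLIFY at RL (target: (1*8)): ((a*y)+((1*8)+(1*8))) -> ((a*y)+(8+(1*8)))
Apply SIMPLIFY at RR (target: (1*8)): ((a*y)+(8+(1*8))) -> ((a*y)+(8+8))
Apply SIMPLIFY at R (target: (8+8)): ((a*y)+(8+8)) -> ((a*y)+16)

Answer: ((a*y)+16)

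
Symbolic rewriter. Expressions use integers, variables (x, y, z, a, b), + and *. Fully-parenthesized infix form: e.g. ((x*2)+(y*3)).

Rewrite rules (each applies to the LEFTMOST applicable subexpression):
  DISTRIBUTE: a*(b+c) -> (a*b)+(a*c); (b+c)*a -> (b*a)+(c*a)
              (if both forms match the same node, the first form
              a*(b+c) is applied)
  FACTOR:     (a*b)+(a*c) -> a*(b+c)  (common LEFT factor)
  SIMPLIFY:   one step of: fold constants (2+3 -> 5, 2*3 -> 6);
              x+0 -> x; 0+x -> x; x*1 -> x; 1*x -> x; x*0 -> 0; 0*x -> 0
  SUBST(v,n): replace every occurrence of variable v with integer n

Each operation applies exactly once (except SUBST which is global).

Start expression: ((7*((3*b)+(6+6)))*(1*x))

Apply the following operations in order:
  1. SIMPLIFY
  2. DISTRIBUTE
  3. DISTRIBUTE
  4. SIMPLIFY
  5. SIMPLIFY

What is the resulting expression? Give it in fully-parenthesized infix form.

Start: ((7*((3*b)+(6+6)))*(1*x))
Apply SIMPLIFY at LRR (target: (6+6)): ((7*((3*b)+(6+6)))*(1*x)) -> ((7*((3*b)+12))*(1*x))
Apply DISTRIBUTE at L (target: (7*((3*b)+12))): ((7*((3*b)+12))*(1*x)) -> (((7*(3*b))+(7*12))*(1*x))
Apply DISTRIBUTE at root (target: (((7*(3*b))+(7*12))*(1*x))): (((7*(3*b))+(7*12))*(1*x)) -> (((7*(3*b))*(1*x))+((7*12)*(1*x)))
Apply SIMPLIFY at LR (target: (1*x)): (((7*(3*b))*(1*x))+((7*12)*(1*x))) -> (((7*(3*b))*x)+((7*12)*(1*x)))
Apply SIMPLIFY at RL (target: (7*12)): (((7*(3*b))*x)+((7*12)*(1*x))) -> (((7*(3*b))*x)+(84*(1*x)))

Answer: (((7*(3*b))*x)+(84*(1*x)))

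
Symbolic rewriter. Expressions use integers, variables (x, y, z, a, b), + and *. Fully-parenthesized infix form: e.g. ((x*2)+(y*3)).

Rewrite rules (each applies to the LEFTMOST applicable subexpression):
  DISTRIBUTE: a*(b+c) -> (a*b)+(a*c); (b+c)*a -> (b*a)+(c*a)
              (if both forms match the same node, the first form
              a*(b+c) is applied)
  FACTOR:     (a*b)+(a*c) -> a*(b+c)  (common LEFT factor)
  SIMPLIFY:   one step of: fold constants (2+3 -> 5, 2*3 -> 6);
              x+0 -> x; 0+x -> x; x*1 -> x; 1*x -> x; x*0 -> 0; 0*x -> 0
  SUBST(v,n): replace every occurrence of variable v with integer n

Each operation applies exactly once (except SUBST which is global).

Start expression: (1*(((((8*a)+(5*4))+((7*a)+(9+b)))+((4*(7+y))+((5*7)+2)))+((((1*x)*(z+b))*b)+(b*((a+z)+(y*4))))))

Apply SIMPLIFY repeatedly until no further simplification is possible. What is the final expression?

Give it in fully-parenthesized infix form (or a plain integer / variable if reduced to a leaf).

Answer: (((((8*a)+20)+((7*a)+(9+b)))+((4*(7+y))+37))+(((x*(z+b))*b)+(b*((a+z)+(y*4)))))

Derivation:
Start: (1*(((((8*a)+(5*4))+((7*a)+(9+b)))+((4*(7+y))+((5*7)+2)))+((((1*x)*(z+b))*b)+(b*((a+z)+(y*4))))))
Step 1: at root: (1*(((((8*a)+(5*4))+((7*a)+(9+b)))+((4*(7+y))+((5*7)+2)))+((((1*x)*(z+b))*b)+(b*((a+z)+(y*4)))))) -> (((((8*a)+(5*4))+((7*a)+(9+b)))+((4*(7+y))+((5*7)+2)))+((((1*x)*(z+b))*b)+(b*((a+z)+(y*4))))); overall: (1*(((((8*a)+(5*4))+((7*a)+(9+b)))+((4*(7+y))+((5*7)+2)))+((((1*x)*(z+b))*b)+(b*((a+z)+(y*4)))))) -> (((((8*a)+(5*4))+((7*a)+(9+b)))+((4*(7+y))+((5*7)+2)))+((((1*x)*(z+b))*b)+(b*((a+z)+(y*4)))))
Step 2: at LLLR: (5*4) -> 20; overall: (((((8*a)+(5*4))+((7*a)+(9+b)))+((4*(7+y))+((5*7)+2)))+((((1*x)*(z+b))*b)+(b*((a+z)+(y*4))))) -> (((((8*a)+20)+((7*a)+(9+b)))+((4*(7+y))+((5*7)+2)))+((((1*x)*(z+b))*b)+(b*((a+z)+(y*4)))))
Step 3: at LRRL: (5*7) -> 35; overall: (((((8*a)+20)+((7*a)+(9+b)))+((4*(7+y))+((5*7)+2)))+((((1*x)*(z+b))*b)+(b*((a+z)+(y*4))))) -> (((((8*a)+20)+((7*a)+(9+b)))+((4*(7+y))+(35+2)))+((((1*x)*(z+b))*b)+(b*((a+z)+(y*4)))))
Step 4: at LRR: (35+2) -> 37; overall: (((((8*a)+20)+((7*a)+(9+b)))+((4*(7+y))+(35+2)))+((((1*x)*(z+b))*b)+(b*((a+z)+(y*4))))) -> (((((8*a)+20)+((7*a)+(9+b)))+((4*(7+y))+37))+((((1*x)*(z+b))*b)+(b*((a+z)+(y*4)))))
Step 5: at RLLL: (1*x) -> x; overall: (((((8*a)+20)+((7*a)+(9+b)))+((4*(7+y))+37))+((((1*x)*(z+b))*b)+(b*((a+z)+(y*4))))) -> (((((8*a)+20)+((7*a)+(9+b)))+((4*(7+y))+37))+(((x*(z+b))*b)+(b*((a+z)+(y*4)))))
Fixed point: (((((8*a)+20)+((7*a)+(9+b)))+((4*(7+y))+37))+(((x*(z+b))*b)+(b*((a+z)+(y*4)))))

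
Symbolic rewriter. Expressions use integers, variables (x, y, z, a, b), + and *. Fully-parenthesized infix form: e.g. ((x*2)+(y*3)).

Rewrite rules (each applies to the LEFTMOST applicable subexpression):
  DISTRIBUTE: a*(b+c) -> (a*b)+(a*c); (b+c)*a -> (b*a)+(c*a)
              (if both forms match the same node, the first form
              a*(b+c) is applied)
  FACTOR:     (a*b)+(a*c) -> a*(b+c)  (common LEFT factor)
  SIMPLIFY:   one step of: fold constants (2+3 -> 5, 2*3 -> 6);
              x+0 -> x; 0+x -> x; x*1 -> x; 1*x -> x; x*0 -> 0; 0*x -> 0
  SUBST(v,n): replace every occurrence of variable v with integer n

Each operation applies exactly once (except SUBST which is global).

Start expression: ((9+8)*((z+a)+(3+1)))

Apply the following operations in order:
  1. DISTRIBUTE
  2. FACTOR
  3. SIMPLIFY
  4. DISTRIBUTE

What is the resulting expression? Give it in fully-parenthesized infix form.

Answer: ((17*(z+a))+(17*(3+1)))

Derivation:
Start: ((9+8)*((z+a)+(3+1)))
Apply DISTRIBUTE at root (target: ((9+8)*((z+a)+(3+1)))): ((9+8)*((z+a)+(3+1))) -> (((9+8)*(z+a))+((9+8)*(3+1)))
Apply FACTOR at root (target: (((9+8)*(z+a))+((9+8)*(3+1)))): (((9+8)*(z+a))+((9+8)*(3+1))) -> ((9+8)*((z+a)+(3+1)))
Apply SIMPLIFY at L (target: (9+8)): ((9+8)*((z+a)+(3+1))) -> (17*((z+a)+(3+1)))
Apply DISTRIBUTE at root (target: (17*((z+a)+(3+1)))): (17*((z+a)+(3+1))) -> ((17*(z+a))+(17*(3+1)))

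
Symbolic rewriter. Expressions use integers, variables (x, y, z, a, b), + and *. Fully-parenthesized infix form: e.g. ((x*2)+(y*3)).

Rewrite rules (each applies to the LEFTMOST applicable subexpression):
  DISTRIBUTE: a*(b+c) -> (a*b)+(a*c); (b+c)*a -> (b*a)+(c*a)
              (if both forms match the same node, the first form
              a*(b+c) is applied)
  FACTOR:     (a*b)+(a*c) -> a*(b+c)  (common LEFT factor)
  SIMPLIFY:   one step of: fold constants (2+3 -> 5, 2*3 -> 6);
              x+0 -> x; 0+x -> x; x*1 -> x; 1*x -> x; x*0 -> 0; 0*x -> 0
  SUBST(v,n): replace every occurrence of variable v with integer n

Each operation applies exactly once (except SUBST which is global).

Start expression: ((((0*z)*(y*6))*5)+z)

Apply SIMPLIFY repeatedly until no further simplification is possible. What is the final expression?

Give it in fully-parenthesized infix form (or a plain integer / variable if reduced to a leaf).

Start: ((((0*z)*(y*6))*5)+z)
Step 1: at LLL: (0*z) -> 0; overall: ((((0*z)*(y*6))*5)+z) -> (((0*(y*6))*5)+z)
Step 2: at LL: (0*(y*6)) -> 0; overall: (((0*(y*6))*5)+z) -> ((0*5)+z)
Step 3: at L: (0*5) -> 0; overall: ((0*5)+z) -> (0+z)
Step 4: at root: (0+z) -> z; overall: (0+z) -> z
Fixed point: z

Answer: z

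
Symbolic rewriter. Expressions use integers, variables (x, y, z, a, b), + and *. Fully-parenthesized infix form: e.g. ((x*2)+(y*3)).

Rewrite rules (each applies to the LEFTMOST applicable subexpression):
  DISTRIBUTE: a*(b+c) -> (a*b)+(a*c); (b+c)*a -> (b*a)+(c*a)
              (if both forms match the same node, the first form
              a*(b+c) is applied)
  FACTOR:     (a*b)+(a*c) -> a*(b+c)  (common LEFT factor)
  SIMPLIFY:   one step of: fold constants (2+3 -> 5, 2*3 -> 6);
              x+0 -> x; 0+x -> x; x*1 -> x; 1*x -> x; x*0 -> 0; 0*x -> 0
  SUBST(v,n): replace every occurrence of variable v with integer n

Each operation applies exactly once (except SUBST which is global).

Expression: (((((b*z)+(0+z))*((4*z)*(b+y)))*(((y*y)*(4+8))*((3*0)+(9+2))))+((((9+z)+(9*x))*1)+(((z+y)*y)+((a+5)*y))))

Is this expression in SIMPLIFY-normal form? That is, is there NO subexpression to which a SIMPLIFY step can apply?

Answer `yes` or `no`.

Expression: (((((b*z)+(0+z))*((4*z)*(b+y)))*(((y*y)*(4+8))*((3*0)+(9+2))))+((((9+z)+(9*x))*1)+(((z+y)*y)+((a+5)*y))))
Scanning for simplifiable subexpressions (pre-order)...
  at root: (((((b*z)+(0+z))*((4*z)*(b+y)))*(((y*y)*(4+8))*((3*0)+(9+2))))+((((9+z)+(9*x))*1)+(((z+y)*y)+((a+5)*y)))) (not simplifiable)
  at L: ((((b*z)+(0+z))*((4*z)*(b+y)))*(((y*y)*(4+8))*((3*0)+(9+2)))) (not simplifiable)
  at LL: (((b*z)+(0+z))*((4*z)*(b+y))) (not simplifiable)
  at LLL: ((b*z)+(0+z)) (not simplifiable)
  at LLLL: (b*z) (not simplifiable)
  at LLLR: (0+z) (SIMPLIFIABLE)
  at LLR: ((4*z)*(b+y)) (not simplifiable)
  at LLRL: (4*z) (not simplifiable)
  at LLRR: (b+y) (not simplifiable)
  at LR: (((y*y)*(4+8))*((3*0)+(9+2))) (not simplifiable)
  at LRL: ((y*y)*(4+8)) (not simplifiable)
  at LRLL: (y*y) (not simplifiable)
  at LRLR: (4+8) (SIMPLIFIABLE)
  at LRR: ((3*0)+(9+2)) (not simplifiable)
  at LRRL: (3*0) (SIMPLIFIABLE)
  at LRRR: (9+2) (SIMPLIFIABLE)
  at R: ((((9+z)+(9*x))*1)+(((z+y)*y)+((a+5)*y))) (not simplifiable)
  at RL: (((9+z)+(9*x))*1) (SIMPLIFIABLE)
  at RLL: ((9+z)+(9*x)) (not simplifiable)
  at RLLL: (9+z) (not simplifiable)
  at RLLR: (9*x) (not simplifiable)
  at RR: (((z+y)*y)+((a+5)*y)) (not simplifiable)
  at RRL: ((z+y)*y) (not simplifiable)
  at RRLL: (z+y) (not simplifiable)
  at RRR: ((a+5)*y) (not simplifiable)
  at RRRL: (a+5) (not simplifiable)
Found simplifiable subexpr at path LLLR: (0+z)
One SIMPLIFY step would give: (((((b*z)+z)*((4*z)*(b+y)))*(((y*y)*(4+8))*((3*0)+(9+2))))+((((9+z)+(9*x))*1)+(((z+y)*y)+((a+5)*y))))
-> NOT in normal form.

Answer: no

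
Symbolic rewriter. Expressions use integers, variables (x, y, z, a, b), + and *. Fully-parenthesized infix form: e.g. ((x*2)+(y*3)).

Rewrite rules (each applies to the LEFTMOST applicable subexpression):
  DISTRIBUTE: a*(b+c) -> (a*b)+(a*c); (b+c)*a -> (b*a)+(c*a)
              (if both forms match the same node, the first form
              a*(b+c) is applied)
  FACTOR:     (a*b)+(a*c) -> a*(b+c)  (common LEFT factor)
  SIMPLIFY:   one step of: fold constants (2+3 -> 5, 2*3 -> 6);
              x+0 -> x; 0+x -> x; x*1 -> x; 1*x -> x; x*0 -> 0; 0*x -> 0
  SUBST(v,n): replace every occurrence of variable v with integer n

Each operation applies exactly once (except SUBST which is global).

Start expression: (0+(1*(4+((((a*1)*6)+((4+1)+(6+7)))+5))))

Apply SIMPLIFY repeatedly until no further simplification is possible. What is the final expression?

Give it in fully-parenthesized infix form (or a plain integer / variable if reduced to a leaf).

Start: (0+(1*(4+((((a*1)*6)+((4+1)+(6+7)))+5))))
Step 1: at root: (0+(1*(4+((((a*1)*6)+((4+1)+(6+7)))+5)))) -> (1*(4+((((a*1)*6)+((4+1)+(6+7)))+5))); overall: (0+(1*(4+((((a*1)*6)+((4+1)+(6+7)))+5)))) -> (1*(4+((((a*1)*6)+((4+1)+(6+7)))+5)))
Step 2: at root: (1*(4+((((a*1)*6)+((4+1)+(6+7)))+5))) -> (4+((((a*1)*6)+((4+1)+(6+7)))+5)); overall: (1*(4+((((a*1)*6)+((4+1)+(6+7)))+5))) -> (4+((((a*1)*6)+((4+1)+(6+7)))+5))
Step 3: at RLLL: (a*1) -> a; overall: (4+((((a*1)*6)+((4+1)+(6+7)))+5)) -> (4+(((a*6)+((4+1)+(6+7)))+5))
Step 4: at RLRL: (4+1) -> 5; overall: (4+(((a*6)+((4+1)+(6+7)))+5)) -> (4+(((a*6)+(5+(6+7)))+5))
Step 5: at RLRR: (6+7) -> 13; overall: (4+(((a*6)+(5+(6+7)))+5)) -> (4+(((a*6)+(5+13))+5))
Step 6: at RLR: (5+13) -> 18; overall: (4+(((a*6)+(5+13))+5)) -> (4+(((a*6)+18)+5))
Fixed point: (4+(((a*6)+18)+5))

Answer: (4+(((a*6)+18)+5))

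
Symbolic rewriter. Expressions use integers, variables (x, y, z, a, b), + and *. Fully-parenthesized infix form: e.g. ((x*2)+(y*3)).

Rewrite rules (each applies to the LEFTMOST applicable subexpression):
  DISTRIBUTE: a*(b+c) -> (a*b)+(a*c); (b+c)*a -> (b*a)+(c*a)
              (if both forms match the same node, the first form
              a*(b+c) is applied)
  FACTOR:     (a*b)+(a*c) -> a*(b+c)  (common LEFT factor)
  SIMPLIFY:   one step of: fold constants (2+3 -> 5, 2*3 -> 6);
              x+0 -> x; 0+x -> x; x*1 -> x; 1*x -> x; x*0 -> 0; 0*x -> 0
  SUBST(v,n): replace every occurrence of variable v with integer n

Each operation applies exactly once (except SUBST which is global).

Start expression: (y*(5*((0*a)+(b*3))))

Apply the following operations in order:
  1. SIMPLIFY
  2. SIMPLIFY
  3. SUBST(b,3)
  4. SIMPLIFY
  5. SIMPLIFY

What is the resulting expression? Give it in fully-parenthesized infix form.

Start: (y*(5*((0*a)+(b*3))))
Apply SIMPLIFY at RRL (target: (0*a)): (y*(5*((0*a)+(b*3)))) -> (y*(5*(0+(b*3))))
Apply SIMPLIFY at RR (target: (0+(b*3))): (y*(5*(0+(b*3)))) -> (y*(5*(b*3)))
Apply SUBST(b,3): (y*(5*(b*3))) -> (y*(5*(3*3)))
Apply SIMPLIFY at RR (target: (3*3)): (y*(5*(3*3))) -> (y*(5*9))
Apply SIMPLIFY at R (target: (5*9)): (y*(5*9)) -> (y*45)

Answer: (y*45)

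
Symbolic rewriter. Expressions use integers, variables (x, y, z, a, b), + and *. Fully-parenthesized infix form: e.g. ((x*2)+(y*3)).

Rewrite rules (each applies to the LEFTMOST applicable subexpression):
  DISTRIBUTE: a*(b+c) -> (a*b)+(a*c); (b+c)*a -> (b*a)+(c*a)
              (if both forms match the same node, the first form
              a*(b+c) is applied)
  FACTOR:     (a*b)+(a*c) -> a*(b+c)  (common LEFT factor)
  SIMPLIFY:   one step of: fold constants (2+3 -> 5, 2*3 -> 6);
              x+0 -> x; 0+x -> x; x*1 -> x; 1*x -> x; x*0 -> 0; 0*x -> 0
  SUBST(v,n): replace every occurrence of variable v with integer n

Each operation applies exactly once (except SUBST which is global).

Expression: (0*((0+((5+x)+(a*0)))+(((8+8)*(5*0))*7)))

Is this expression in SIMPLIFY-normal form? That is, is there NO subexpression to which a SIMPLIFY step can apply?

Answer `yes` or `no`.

Answer: no

Derivation:
Expression: (0*((0+((5+x)+(a*0)))+(((8+8)*(5*0))*7)))
Scanning for simplifiable subexpressions (pre-order)...
  at root: (0*((0+((5+x)+(a*0)))+(((8+8)*(5*0))*7))) (SIMPLIFIABLE)
  at R: ((0+((5+x)+(a*0)))+(((8+8)*(5*0))*7)) (not simplifiable)
  at RL: (0+((5+x)+(a*0))) (SIMPLIFIABLE)
  at RLR: ((5+x)+(a*0)) (not simplifiable)
  at RLRL: (5+x) (not simplifiable)
  at RLRR: (a*0) (SIMPLIFIABLE)
  at RR: (((8+8)*(5*0))*7) (not simplifiable)
  at RRL: ((8+8)*(5*0)) (not simplifiable)
  at RRLL: (8+8) (SIMPLIFIABLE)
  at RRLR: (5*0) (SIMPLIFIABLE)
Found simplifiable subexpr at path root: (0*((0+((5+x)+(a*0)))+(((8+8)*(5*0))*7)))
One SIMPLIFY step would give: 0
-> NOT in normal form.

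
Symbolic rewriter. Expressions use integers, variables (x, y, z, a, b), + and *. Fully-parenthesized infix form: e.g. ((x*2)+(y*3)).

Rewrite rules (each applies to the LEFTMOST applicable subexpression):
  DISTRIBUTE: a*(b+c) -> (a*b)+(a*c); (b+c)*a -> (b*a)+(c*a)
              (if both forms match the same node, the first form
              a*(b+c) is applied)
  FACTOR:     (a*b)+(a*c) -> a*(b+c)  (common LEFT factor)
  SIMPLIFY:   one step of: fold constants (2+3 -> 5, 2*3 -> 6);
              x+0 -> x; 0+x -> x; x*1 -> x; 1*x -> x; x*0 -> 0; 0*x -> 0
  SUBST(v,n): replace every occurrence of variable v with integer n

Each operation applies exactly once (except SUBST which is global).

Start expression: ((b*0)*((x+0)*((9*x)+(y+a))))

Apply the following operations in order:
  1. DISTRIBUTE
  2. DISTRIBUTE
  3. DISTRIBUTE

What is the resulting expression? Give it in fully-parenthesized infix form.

Start: ((b*0)*((x+0)*((9*x)+(y+a))))
Apply DISTRIBUTE at R (target: ((x+0)*((9*x)+(y+a)))): ((b*0)*((x+0)*((9*x)+(y+a)))) -> ((b*0)*(((x+0)*(9*x))+((x+0)*(y+a))))
Apply DISTRIBUTE at root (target: ((b*0)*(((x+0)*(9*x))+((x+0)*(y+a))))): ((b*0)*(((x+0)*(9*x))+((x+0)*(y+a)))) -> (((b*0)*((x+0)*(9*x)))+((b*0)*((x+0)*(y+a))))
Apply DISTRIBUTE at LR (target: ((x+0)*(9*x))): (((b*0)*((x+0)*(9*x)))+((b*0)*((x+0)*(y+a)))) -> (((b*0)*((x*(9*x))+(0*(9*x))))+((b*0)*((x+0)*(y+a))))

Answer: (((b*0)*((x*(9*x))+(0*(9*x))))+((b*0)*((x+0)*(y+a))))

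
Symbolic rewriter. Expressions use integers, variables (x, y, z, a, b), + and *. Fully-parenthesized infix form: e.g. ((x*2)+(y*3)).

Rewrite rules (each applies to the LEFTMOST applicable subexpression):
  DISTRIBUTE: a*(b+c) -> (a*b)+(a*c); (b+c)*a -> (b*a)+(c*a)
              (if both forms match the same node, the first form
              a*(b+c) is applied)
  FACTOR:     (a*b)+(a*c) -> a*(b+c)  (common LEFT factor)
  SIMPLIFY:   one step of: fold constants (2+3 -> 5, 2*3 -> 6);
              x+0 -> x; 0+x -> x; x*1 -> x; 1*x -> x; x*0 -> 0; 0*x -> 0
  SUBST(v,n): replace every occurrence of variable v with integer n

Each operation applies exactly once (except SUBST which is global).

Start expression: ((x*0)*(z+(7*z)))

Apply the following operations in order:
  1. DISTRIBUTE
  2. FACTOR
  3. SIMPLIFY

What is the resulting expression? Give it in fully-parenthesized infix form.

Start: ((x*0)*(z+(7*z)))
Apply DISTRIBUTE at root (target: ((x*0)*(z+(7*z)))): ((x*0)*(z+(7*z))) -> (((x*0)*z)+((x*0)*(7*z)))
Apply FACTOR at root (target: (((x*0)*z)+((x*0)*(7*z)))): (((x*0)*z)+((x*0)*(7*z))) -> ((x*0)*(z+(7*z)))
Apply SIMPLIFY at L (target: (x*0)): ((x*0)*(z+(7*z))) -> (0*(z+(7*z)))

Answer: (0*(z+(7*z)))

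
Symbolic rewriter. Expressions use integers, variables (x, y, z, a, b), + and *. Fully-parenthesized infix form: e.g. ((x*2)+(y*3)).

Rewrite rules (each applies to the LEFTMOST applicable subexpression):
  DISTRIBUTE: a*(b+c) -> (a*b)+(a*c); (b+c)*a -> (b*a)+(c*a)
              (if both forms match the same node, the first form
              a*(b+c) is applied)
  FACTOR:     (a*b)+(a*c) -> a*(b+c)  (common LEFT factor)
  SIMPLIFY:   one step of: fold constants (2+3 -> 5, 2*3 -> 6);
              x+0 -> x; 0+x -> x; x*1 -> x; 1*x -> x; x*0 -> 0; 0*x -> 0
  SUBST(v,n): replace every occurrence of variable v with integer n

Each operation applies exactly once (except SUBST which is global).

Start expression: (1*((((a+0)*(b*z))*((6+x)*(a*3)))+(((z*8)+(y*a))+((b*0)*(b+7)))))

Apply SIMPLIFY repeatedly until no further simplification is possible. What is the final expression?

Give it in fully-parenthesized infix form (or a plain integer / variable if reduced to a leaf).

Answer: (((a*(b*z))*((6+x)*(a*3)))+((z*8)+(y*a)))

Derivation:
Start: (1*((((a+0)*(b*z))*((6+x)*(a*3)))+(((z*8)+(y*a))+((b*0)*(b+7)))))
Step 1: at root: (1*((((a+0)*(b*z))*((6+x)*(a*3)))+(((z*8)+(y*a))+((b*0)*(b+7))))) -> ((((a+0)*(b*z))*((6+x)*(a*3)))+(((z*8)+(y*a))+((b*0)*(b+7)))); overall: (1*((((a+0)*(b*z))*((6+x)*(a*3)))+(((z*8)+(y*a))+((b*0)*(b+7))))) -> ((((a+0)*(b*z))*((6+x)*(a*3)))+(((z*8)+(y*a))+((b*0)*(b+7))))
Step 2: at LLL: (a+0) -> a; overall: ((((a+0)*(b*z))*((6+x)*(a*3)))+(((z*8)+(y*a))+((b*0)*(b+7)))) -> (((a*(b*z))*((6+x)*(a*3)))+(((z*8)+(y*a))+((b*0)*(b+7))))
Step 3: at RRL: (b*0) -> 0; overall: (((a*(b*z))*((6+x)*(a*3)))+(((z*8)+(y*a))+((b*0)*(b+7)))) -> (((a*(b*z))*((6+x)*(a*3)))+(((z*8)+(y*a))+(0*(b+7))))
Step 4: at RR: (0*(b+7)) -> 0; overall: (((a*(b*z))*((6+x)*(a*3)))+(((z*8)+(y*a))+(0*(b+7)))) -> (((a*(b*z))*((6+x)*(a*3)))+(((z*8)+(y*a))+0))
Step 5: at R: (((z*8)+(y*a))+0) -> ((z*8)+(y*a)); overall: (((a*(b*z))*((6+x)*(a*3)))+(((z*8)+(y*a))+0)) -> (((a*(b*z))*((6+x)*(a*3)))+((z*8)+(y*a)))
Fixed point: (((a*(b*z))*((6+x)*(a*3)))+((z*8)+(y*a)))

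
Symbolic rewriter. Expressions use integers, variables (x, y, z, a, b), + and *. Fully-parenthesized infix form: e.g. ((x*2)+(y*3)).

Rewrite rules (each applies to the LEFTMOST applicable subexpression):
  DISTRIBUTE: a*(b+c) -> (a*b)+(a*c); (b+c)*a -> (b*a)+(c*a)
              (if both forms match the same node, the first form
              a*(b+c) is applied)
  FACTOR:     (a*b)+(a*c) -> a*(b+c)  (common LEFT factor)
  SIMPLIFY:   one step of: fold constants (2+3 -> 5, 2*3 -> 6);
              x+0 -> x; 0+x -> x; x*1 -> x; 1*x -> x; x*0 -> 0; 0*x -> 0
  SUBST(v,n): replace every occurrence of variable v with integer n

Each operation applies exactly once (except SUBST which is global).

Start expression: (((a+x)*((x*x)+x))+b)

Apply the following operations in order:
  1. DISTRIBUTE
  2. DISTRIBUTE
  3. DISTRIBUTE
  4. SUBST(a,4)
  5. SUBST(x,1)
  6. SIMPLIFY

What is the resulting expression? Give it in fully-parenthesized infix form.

Start: (((a+x)*((x*x)+x))+b)
Apply DISTRIBUTE at L (target: ((a+x)*((x*x)+x))): (((a+x)*((x*x)+x))+b) -> ((((a+x)*(x*x))+((a+x)*x))+b)
Apply DISTRIBUTE at LL (target: ((a+x)*(x*x))): ((((a+x)*(x*x))+((a+x)*x))+b) -> ((((a*(x*x))+(x*(x*x)))+((a+x)*x))+b)
Apply DISTRIBUTE at LR (target: ((a+x)*x)): ((((a*(x*x))+(x*(x*x)))+((a+x)*x))+b) -> ((((a*(x*x))+(x*(x*x)))+((a*x)+(x*x)))+b)
Apply SUBST(a,4): ((((a*(x*x))+(x*(x*x)))+((a*x)+(x*x)))+b) -> ((((4*(x*x))+(x*(x*x)))+((4*x)+(x*x)))+b)
Apply SUBST(x,1): ((((4*(x*x))+(x*(x*x)))+((4*x)+(x*x)))+b) -> ((((4*(1*1))+(1*(1*1)))+((4*1)+(1*1)))+b)
Apply SIMPLIFY at LLLR (target: (1*1)): ((((4*(1*1))+(1*(1*1)))+((4*1)+(1*1)))+b) -> ((((4*1)+(1*(1*1)))+((4*1)+(1*1)))+b)

Answer: ((((4*1)+(1*(1*1)))+((4*1)+(1*1)))+b)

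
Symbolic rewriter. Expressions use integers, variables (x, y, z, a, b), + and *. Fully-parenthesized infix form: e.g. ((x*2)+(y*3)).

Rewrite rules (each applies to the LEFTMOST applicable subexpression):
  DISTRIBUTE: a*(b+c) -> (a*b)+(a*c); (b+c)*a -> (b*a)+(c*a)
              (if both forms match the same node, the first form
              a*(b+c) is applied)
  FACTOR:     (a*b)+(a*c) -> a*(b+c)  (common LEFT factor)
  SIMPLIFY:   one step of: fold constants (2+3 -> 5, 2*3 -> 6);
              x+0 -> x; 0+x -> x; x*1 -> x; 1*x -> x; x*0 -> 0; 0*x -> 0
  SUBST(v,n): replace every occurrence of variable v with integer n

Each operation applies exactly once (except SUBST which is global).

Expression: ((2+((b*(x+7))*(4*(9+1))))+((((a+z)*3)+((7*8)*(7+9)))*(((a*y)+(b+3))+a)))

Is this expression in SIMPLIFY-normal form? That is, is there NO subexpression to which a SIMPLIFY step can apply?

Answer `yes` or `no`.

Expression: ((2+((b*(x+7))*(4*(9+1))))+((((a+z)*3)+((7*8)*(7+9)))*(((a*y)+(b+3))+a)))
Scanning for simplifiable subexpressions (pre-order)...
  at root: ((2+((b*(x+7))*(4*(9+1))))+((((a+z)*3)+((7*8)*(7+9)))*(((a*y)+(b+3))+a))) (not simplifiable)
  at L: (2+((b*(x+7))*(4*(9+1)))) (not simplifiable)
  at LR: ((b*(x+7))*(4*(9+1))) (not simplifiable)
  at LRL: (b*(x+7)) (not simplifiable)
  at LRLR: (x+7) (not simplifiable)
  at LRR: (4*(9+1)) (not simplifiable)
  at LRRR: (9+1) (SIMPLIFIABLE)
  at R: ((((a+z)*3)+((7*8)*(7+9)))*(((a*y)+(b+3))+a)) (not simplifiable)
  at RL: (((a+z)*3)+((7*8)*(7+9))) (not simplifiable)
  at RLL: ((a+z)*3) (not simplifiable)
  at RLLL: (a+z) (not simplifiable)
  at RLR: ((7*8)*(7+9)) (not simplifiable)
  at RLRL: (7*8) (SIMPLIFIABLE)
  at RLRR: (7+9) (SIMPLIFIABLE)
  at RR: (((a*y)+(b+3))+a) (not simplifiable)
  at RRL: ((a*y)+(b+3)) (not simplifiable)
  at RRLL: (a*y) (not simplifiable)
  at RRLR: (b+3) (not simplifiable)
Found simplifiable subexpr at path LRRR: (9+1)
One SIMPLIFY step would give: ((2+((b*(x+7))*(4*10)))+((((a+z)*3)+((7*8)*(7+9)))*(((a*y)+(b+3))+a)))
-> NOT in normal form.

Answer: no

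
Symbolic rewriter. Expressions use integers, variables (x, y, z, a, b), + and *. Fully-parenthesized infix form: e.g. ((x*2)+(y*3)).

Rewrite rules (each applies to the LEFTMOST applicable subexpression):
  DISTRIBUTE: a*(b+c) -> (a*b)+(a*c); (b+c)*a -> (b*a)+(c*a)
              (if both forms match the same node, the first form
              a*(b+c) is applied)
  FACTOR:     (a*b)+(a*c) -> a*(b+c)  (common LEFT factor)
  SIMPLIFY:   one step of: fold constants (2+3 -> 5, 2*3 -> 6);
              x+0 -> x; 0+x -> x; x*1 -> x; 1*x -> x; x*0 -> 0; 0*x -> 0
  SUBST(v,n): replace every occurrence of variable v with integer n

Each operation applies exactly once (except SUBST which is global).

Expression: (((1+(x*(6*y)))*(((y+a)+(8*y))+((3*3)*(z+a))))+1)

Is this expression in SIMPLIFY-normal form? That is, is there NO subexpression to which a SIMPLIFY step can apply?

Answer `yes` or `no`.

Expression: (((1+(x*(6*y)))*(((y+a)+(8*y))+((3*3)*(z+a))))+1)
Scanning for simplifiable subexpressions (pre-order)...
  at root: (((1+(x*(6*y)))*(((y+a)+(8*y))+((3*3)*(z+a))))+1) (not simplifiable)
  at L: ((1+(x*(6*y)))*(((y+a)+(8*y))+((3*3)*(z+a)))) (not simplifiable)
  at LL: (1+(x*(6*y))) (not simplifiable)
  at LLR: (x*(6*y)) (not simplifiable)
  at LLRR: (6*y) (not simplifiable)
  at LR: (((y+a)+(8*y))+((3*3)*(z+a))) (not simplifiable)
  at LRL: ((y+a)+(8*y)) (not simplifiable)
  at LRLL: (y+a) (not simplifiable)
  at LRLR: (8*y) (not simplifiable)
  at LRR: ((3*3)*(z+a)) (not simplifiable)
  at LRRL: (3*3) (SIMPLIFIABLE)
  at LRRR: (z+a) (not simplifiable)
Found simplifiable subexpr at path LRRL: (3*3)
One SIMPLIFY step would give: (((1+(x*(6*y)))*(((y+a)+(8*y))+(9*(z+a))))+1)
-> NOT in normal form.

Answer: no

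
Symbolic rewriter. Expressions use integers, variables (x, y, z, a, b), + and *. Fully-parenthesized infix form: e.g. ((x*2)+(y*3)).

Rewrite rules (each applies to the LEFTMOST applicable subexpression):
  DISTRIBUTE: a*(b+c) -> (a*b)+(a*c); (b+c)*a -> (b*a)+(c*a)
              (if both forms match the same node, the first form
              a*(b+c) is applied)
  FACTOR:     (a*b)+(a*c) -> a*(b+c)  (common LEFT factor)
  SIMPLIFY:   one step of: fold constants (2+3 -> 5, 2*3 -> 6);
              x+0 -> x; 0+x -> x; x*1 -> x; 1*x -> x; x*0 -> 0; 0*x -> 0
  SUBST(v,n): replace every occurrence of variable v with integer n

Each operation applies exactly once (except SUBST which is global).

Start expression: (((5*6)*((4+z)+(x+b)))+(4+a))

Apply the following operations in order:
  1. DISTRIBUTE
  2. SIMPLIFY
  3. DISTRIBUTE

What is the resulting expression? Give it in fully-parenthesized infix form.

Answer: ((((30*4)+(30*z))+((5*6)*(x+b)))+(4+a))

Derivation:
Start: (((5*6)*((4+z)+(x+b)))+(4+a))
Apply DISTRIBUTE at L (target: ((5*6)*((4+z)+(x+b)))): (((5*6)*((4+z)+(x+b)))+(4+a)) -> ((((5*6)*(4+z))+((5*6)*(x+b)))+(4+a))
Apply SIMPLIFY at LLL (target: (5*6)): ((((5*6)*(4+z))+((5*6)*(x+b)))+(4+a)) -> (((30*(4+z))+((5*6)*(x+b)))+(4+a))
Apply DISTRIBUTE at LL (target: (30*(4+z))): (((30*(4+z))+((5*6)*(x+b)))+(4+a)) -> ((((30*4)+(30*z))+((5*6)*(x+b)))+(4+a))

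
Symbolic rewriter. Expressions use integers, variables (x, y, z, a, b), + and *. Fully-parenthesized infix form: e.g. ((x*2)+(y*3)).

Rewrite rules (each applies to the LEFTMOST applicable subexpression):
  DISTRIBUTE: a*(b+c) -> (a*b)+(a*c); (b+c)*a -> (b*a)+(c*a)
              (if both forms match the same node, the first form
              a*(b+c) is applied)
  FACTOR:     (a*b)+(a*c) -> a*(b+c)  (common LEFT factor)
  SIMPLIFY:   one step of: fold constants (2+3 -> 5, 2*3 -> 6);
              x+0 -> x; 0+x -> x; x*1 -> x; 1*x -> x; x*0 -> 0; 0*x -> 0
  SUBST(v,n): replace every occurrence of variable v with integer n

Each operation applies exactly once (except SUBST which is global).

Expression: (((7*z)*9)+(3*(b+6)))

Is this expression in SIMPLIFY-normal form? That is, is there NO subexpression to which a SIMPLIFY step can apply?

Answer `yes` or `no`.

Expression: (((7*z)*9)+(3*(b+6)))
Scanning for simplifiable subexpressions (pre-order)...
  at root: (((7*z)*9)+(3*(b+6))) (not simplifiable)
  at L: ((7*z)*9) (not simplifiable)
  at LL: (7*z) (not simplifiable)
  at R: (3*(b+6)) (not simplifiable)
  at RR: (b+6) (not simplifiable)
Result: no simplifiable subexpression found -> normal form.

Answer: yes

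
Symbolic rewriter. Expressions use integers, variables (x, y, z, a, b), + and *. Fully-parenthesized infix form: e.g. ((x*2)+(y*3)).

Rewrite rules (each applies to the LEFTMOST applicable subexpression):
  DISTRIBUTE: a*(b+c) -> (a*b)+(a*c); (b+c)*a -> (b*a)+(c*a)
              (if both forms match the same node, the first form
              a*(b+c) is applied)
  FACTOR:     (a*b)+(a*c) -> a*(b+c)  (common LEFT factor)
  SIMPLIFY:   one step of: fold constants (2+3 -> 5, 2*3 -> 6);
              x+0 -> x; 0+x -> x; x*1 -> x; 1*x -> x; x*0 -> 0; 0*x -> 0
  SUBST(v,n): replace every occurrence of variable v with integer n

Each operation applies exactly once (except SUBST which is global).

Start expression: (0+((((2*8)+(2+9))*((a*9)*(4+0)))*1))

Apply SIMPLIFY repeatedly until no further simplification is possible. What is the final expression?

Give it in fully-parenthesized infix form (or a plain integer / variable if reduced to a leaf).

Start: (0+((((2*8)+(2+9))*((a*9)*(4+0)))*1))
Step 1: at root: (0+((((2*8)+(2+9))*((a*9)*(4+0)))*1)) -> ((((2*8)+(2+9))*((a*9)*(4+0)))*1); overall: (0+((((2*8)+(2+9))*((a*9)*(4+0)))*1)) -> ((((2*8)+(2+9))*((a*9)*(4+0)))*1)
Step 2: at root: ((((2*8)+(2+9))*((a*9)*(4+0)))*1) -> (((2*8)+(2+9))*((a*9)*(4+0))); overall: ((((2*8)+(2+9))*((a*9)*(4+0)))*1) -> (((2*8)+(2+9))*((a*9)*(4+0)))
Step 3: at LL: (2*8) -> 16; overall: (((2*8)+(2+9))*((a*9)*(4+0))) -> ((16+(2+9))*((a*9)*(4+0)))
Step 4: at LR: (2+9) -> 11; overall: ((16+(2+9))*((a*9)*(4+0))) -> ((16+11)*((a*9)*(4+0)))
Step 5: at L: (16+11) -> 27; overall: ((16+11)*((a*9)*(4+0))) -> (27*((a*9)*(4+0)))
Step 6: at RR: (4+0) -> 4; overall: (27*((a*9)*(4+0))) -> (27*((a*9)*4))
Fixed point: (27*((a*9)*4))

Answer: (27*((a*9)*4))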